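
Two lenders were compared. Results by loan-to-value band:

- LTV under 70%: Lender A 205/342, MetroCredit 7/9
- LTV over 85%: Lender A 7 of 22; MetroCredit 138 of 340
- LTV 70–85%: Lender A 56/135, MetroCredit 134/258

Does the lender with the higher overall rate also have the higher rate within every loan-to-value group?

LTV under 70%: Lender A 205/342 = 59.9%, MetroCredit 7/9 = 77.8% → MetroCredit
LTV over 85%: Lender A 7/22 = 31.8%, MetroCredit 138/340 = 40.6% → MetroCredit
LTV 70–85%: Lender A 56/135 = 41.5%, MetroCredit 134/258 = 51.9% → MetroCredit
Overall: Lender A 268/499 = 53.7%, MetroCredit 279/607 = 46.0% → Lender A
MetroCredit wins each loan-to-value group but Lender A wins overall — the comparison reverses. MetroCredit's loans skew toward LTV over 85%, which has a lower base rate.

No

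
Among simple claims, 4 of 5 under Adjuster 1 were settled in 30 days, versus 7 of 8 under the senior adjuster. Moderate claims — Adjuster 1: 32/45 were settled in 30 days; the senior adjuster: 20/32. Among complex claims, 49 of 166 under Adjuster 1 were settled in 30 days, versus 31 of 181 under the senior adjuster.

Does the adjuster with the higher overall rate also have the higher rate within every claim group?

Simple: Adjuster 1 4/5 = 80.0%, the senior adjuster 7/8 = 87.5% → the senior adjuster
Moderate: Adjuster 1 32/45 = 71.1%, the senior adjuster 20/32 = 62.5% → Adjuster 1
Complex: Adjuster 1 49/166 = 29.5%, the senior adjuster 31/181 = 17.1% → Adjuster 1
Overall: Adjuster 1 85/216 = 39.4%, the senior adjuster 58/221 = 26.2% → Adjuster 1
Neither sweeps: Adjuster 1 wins 2 of 3 groups, the senior adjuster wins 1. Adjuster 1 wins overall but not every group — no Simpson reversal.

No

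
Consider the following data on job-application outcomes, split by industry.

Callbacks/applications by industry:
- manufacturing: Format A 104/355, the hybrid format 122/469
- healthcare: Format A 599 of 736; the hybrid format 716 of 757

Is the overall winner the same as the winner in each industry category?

No

Manufacturing: Format A 104/355 = 29.3%, the hybrid format 122/469 = 26.0% → Format A
Healthcare: Format A 599/736 = 81.4%, the hybrid format 716/757 = 94.6% → the hybrid format
Overall: Format A 703/1091 = 64.4%, the hybrid format 838/1226 = 68.4% → the hybrid format
Neither sweeps: Format A wins 1 of 2 groups, the hybrid format wins 1. The hybrid format wins overall but not every group — no Simpson reversal.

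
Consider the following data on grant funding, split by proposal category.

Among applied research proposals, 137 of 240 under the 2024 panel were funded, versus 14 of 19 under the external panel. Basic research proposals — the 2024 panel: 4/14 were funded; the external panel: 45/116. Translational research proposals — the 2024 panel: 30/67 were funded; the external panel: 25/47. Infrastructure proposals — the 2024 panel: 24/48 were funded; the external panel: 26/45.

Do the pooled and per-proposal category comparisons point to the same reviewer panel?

No

Applied research: the 2024 panel 137/240 = 57.1%, the external panel 14/19 = 73.7% → the external panel
Basic research: the 2024 panel 4/14 = 28.6%, the external panel 45/116 = 38.8% → the external panel
Translational research: the 2024 panel 30/67 = 44.8%, the external panel 25/47 = 53.2% → the external panel
Infrastructure: the 2024 panel 24/48 = 50.0%, the external panel 26/45 = 57.8% → the external panel
Overall: the 2024 panel 195/369 = 52.8%, the external panel 110/227 = 48.5% → the 2024 panel
The external panel wins each proposal group but the 2024 panel wins overall — the comparison reverses. The external panel's proposals skew toward basic research, which has a lower base rate.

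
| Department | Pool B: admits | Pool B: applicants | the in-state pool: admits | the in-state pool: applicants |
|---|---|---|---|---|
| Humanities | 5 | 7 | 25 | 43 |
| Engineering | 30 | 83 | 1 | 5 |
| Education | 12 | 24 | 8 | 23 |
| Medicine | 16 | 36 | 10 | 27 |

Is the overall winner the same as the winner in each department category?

No

Humanities: Pool B 5/7 = 71.4%, the in-state pool 25/43 = 58.1% → Pool B
Engineering: Pool B 30/83 = 36.1%, the in-state pool 1/5 = 20.0% → Pool B
Education: Pool B 12/24 = 50.0%, the in-state pool 8/23 = 34.8% → Pool B
Medicine: Pool B 16/36 = 44.4%, the in-state pool 10/27 = 37.0% → Pool B
Overall: Pool B 63/150 = 42.0%, the in-state pool 44/98 = 44.9% → the in-state pool
Pool B wins each department group but the in-state pool wins overall — the comparison reverses. Pool B's applicants skew toward Engineering, which has a lower base rate.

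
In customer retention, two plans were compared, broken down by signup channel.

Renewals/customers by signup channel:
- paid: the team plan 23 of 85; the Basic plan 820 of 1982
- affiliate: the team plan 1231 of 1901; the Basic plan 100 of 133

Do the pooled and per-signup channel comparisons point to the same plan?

Paid: the team plan 23/85 = 27.1%, the Basic plan 820/1982 = 41.4% → the Basic plan
Affiliate: the team plan 1231/1901 = 64.8%, the Basic plan 100/133 = 75.2% → the Basic plan
Overall: the team plan 1254/1986 = 63.1%, the Basic plan 920/2115 = 43.5% → the team plan
The Basic plan wins each signup group but the team plan wins overall — the comparison reverses. The Basic plan's customers skew toward paid, which has a lower base rate.

No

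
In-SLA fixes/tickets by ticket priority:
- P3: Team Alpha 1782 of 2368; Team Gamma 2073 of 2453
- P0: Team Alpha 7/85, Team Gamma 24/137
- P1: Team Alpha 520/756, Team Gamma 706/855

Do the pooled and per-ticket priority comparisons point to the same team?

P3: Team Alpha 1782/2368 = 75.3%, Team Gamma 2073/2453 = 84.5% → Team Gamma
P0: Team Alpha 7/85 = 8.2%, Team Gamma 24/137 = 17.5% → Team Gamma
P1: Team Alpha 520/756 = 68.8%, Team Gamma 706/855 = 82.6% → Team Gamma
Overall: Team Alpha 2309/3209 = 72.0%, Team Gamma 2803/3445 = 81.4% → Team Gamma
Team Gamma wins overall and in every ticket group — no reversal.

Yes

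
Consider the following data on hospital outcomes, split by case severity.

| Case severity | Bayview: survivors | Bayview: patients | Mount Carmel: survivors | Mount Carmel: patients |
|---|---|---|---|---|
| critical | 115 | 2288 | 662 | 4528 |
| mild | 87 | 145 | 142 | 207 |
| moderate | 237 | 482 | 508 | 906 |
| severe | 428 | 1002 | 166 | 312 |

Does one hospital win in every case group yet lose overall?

No

Critical: Bayview 115/2288 = 5.0%, Mount Carmel 662/4528 = 14.6% → Mount Carmel
Mild: Bayview 87/145 = 60.0%, Mount Carmel 142/207 = 68.6% → Mount Carmel
Moderate: Bayview 237/482 = 49.2%, Mount Carmel 508/906 = 56.1% → Mount Carmel
Severe: Bayview 428/1002 = 42.7%, Mount Carmel 166/312 = 53.2% → Mount Carmel
Overall: Bayview 867/3917 = 22.1%, Mount Carmel 1478/5953 = 24.8% → Mount Carmel
Mount Carmel wins overall and in every case group — no reversal.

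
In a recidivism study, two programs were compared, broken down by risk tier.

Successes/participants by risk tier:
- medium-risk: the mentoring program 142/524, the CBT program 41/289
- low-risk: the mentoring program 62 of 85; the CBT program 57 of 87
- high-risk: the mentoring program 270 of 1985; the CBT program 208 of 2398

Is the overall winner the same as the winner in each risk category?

Medium-risk: the mentoring program 142/524 = 27.1%, the CBT program 41/289 = 14.2% → the mentoring program
Low-risk: the mentoring program 62/85 = 72.9%, the CBT program 57/87 = 65.5% → the mentoring program
High-risk: the mentoring program 270/1985 = 13.6%, the CBT program 208/2398 = 8.7% → the mentoring program
Overall: the mentoring program 474/2594 = 18.3%, the CBT program 306/2774 = 11.0% → the mentoring program
The mentoring program wins overall and in every risk group — no reversal.

Yes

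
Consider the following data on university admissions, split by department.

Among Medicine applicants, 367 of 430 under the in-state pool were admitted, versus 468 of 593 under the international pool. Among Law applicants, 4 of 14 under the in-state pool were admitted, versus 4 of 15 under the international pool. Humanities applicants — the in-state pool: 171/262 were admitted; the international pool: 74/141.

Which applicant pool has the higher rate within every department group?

Medicine: the in-state pool 367/430 = 85.3%, the international pool 468/593 = 78.9% → the in-state pool
Law: the in-state pool 4/14 = 28.6%, the international pool 4/15 = 26.7% → the in-state pool
Humanities: the in-state pool 171/262 = 65.3%, the international pool 74/141 = 52.5% → the in-state pool
The in-state pool has the higher rate in all 3 groups.

the in-state pool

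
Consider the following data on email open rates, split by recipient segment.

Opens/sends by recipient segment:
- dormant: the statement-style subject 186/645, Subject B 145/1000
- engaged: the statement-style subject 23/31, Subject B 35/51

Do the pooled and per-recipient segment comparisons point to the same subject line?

Yes

Dormant: the statement-style subject 186/645 = 28.8%, Subject B 145/1000 = 14.5% → the statement-style subject
Engaged: the statement-style subject 23/31 = 74.2%, Subject B 35/51 = 68.6% → the statement-style subject
Overall: the statement-style subject 209/676 = 30.9%, Subject B 180/1051 = 17.1% → the statement-style subject
The statement-style subject wins overall and in every recipient group — no reversal.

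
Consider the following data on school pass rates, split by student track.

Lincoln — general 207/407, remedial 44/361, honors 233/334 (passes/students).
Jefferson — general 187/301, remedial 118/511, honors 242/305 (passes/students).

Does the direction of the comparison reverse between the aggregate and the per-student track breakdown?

No

General: Lincoln 207/407 = 50.9%, Jefferson 187/301 = 62.1% → Jefferson
Remedial: Lincoln 44/361 = 12.2%, Jefferson 118/511 = 23.1% → Jefferson
Honors: Lincoln 233/334 = 69.8%, Jefferson 242/305 = 79.3% → Jefferson
Overall: Lincoln 484/1102 = 43.9%, Jefferson 547/1117 = 49.0% → Jefferson
Jefferson wins overall and in every student group — no reversal.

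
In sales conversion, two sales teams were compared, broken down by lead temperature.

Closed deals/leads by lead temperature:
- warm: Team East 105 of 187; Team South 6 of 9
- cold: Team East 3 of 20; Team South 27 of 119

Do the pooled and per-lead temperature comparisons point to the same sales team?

Warm: Team East 105/187 = 56.1%, Team South 6/9 = 66.7% → Team South
Cold: Team East 3/20 = 15.0%, Team South 27/119 = 22.7% → Team South
Overall: Team East 108/207 = 52.2%, Team South 33/128 = 25.8% → Team East
Team South wins each lead group but Team East wins overall — the comparison reverses. Team South's leads skew toward cold, which has a lower base rate.

No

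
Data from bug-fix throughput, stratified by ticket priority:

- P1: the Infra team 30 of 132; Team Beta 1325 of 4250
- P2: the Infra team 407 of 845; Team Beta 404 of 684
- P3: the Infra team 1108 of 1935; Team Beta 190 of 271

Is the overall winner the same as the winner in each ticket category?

No

P1: the Infra team 30/132 = 22.7%, Team Beta 1325/4250 = 31.2% → Team Beta
P2: the Infra team 407/845 = 48.2%, Team Beta 404/684 = 59.1% → Team Beta
P3: the Infra team 1108/1935 = 57.3%, Team Beta 190/271 = 70.1% → Team Beta
Overall: the Infra team 1545/2912 = 53.1%, Team Beta 1919/5205 = 36.9% → the Infra team
Team Beta wins each ticket group but the Infra team wins overall — the comparison reverses. Team Beta's tickets skew toward P1, which has a lower base rate.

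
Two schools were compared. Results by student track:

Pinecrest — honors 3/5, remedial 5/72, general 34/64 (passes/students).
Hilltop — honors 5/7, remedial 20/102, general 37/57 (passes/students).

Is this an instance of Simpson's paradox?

Honors: Pinecrest 3/5 = 60.0%, Hilltop 5/7 = 71.4% → Hilltop
Remedial: Pinecrest 5/72 = 6.9%, Hilltop 20/102 = 19.6% → Hilltop
General: Pinecrest 34/64 = 53.1%, Hilltop 37/57 = 64.9% → Hilltop
Overall: Pinecrest 42/141 = 29.8%, Hilltop 62/166 = 37.3% → Hilltop
Hilltop wins overall and in every student group — no reversal.

No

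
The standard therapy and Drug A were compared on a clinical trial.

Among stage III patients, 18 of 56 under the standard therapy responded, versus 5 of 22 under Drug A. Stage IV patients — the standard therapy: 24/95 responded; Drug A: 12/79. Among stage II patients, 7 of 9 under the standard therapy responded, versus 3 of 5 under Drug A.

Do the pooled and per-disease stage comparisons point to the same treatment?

Yes

Stage III: the standard therapy 18/56 = 32.1%, Drug A 5/22 = 22.7% → the standard therapy
Stage IV: the standard therapy 24/95 = 25.3%, Drug A 12/79 = 15.2% → the standard therapy
Stage II: the standard therapy 7/9 = 77.8%, Drug A 3/5 = 60.0% → the standard therapy
Overall: the standard therapy 49/160 = 30.6%, Drug A 20/106 = 18.9% → the standard therapy
The standard therapy wins overall and in every disease group — no reversal.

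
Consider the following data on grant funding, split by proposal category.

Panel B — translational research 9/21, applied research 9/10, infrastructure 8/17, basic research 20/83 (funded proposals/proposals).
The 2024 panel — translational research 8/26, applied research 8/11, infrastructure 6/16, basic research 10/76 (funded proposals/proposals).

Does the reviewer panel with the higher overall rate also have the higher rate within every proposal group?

Translational research: Panel B 9/21 = 42.9%, the 2024 panel 8/26 = 30.8% → Panel B
Applied research: Panel B 9/10 = 90.0%, the 2024 panel 8/11 = 72.7% → Panel B
Infrastructure: Panel B 8/17 = 47.1%, the 2024 panel 6/16 = 37.5% → Panel B
Basic research: Panel B 20/83 = 24.1%, the 2024 panel 10/76 = 13.2% → Panel B
Overall: Panel B 46/131 = 35.1%, the 2024 panel 32/129 = 24.8% → Panel B
Panel B wins overall and in every proposal group — no reversal.

Yes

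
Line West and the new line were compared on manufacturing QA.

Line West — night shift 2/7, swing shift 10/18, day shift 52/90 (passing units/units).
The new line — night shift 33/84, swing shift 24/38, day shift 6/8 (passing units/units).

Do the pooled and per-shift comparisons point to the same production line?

No

Night shift: Line West 2/7 = 28.6%, the new line 33/84 = 39.3% → the new line
Swing shift: Line West 10/18 = 55.6%, the new line 24/38 = 63.2% → the new line
Day shift: Line West 52/90 = 57.8%, the new line 6/8 = 75.0% → the new line
Overall: Line West 64/115 = 55.7%, the new line 63/130 = 48.5% → Line West
The new line wins each shift group but Line West wins overall — the comparison reverses. The new line's units skew toward night shift, which has a lower base rate.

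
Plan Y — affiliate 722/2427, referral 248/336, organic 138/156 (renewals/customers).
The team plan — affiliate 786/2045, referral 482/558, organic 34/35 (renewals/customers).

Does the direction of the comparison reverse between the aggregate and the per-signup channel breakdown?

No

Affiliate: Plan Y 722/2427 = 29.7%, the team plan 786/2045 = 38.4% → the team plan
Referral: Plan Y 248/336 = 73.8%, the team plan 482/558 = 86.4% → the team plan
Organic: Plan Y 138/156 = 88.5%, the team plan 34/35 = 97.1% → the team plan
Overall: Plan Y 1108/2919 = 38.0%, the team plan 1302/2638 = 49.4% → the team plan
The team plan wins overall and in every signup group — no reversal.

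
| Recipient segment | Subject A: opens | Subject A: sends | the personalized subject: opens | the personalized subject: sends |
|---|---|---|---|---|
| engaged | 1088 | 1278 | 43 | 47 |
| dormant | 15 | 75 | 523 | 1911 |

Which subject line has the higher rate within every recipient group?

the personalized subject

Engaged: Subject A 1088/1278 = 85.1%, the personalized subject 43/47 = 91.5% → the personalized subject
Dormant: Subject A 15/75 = 20.0%, the personalized subject 523/1911 = 27.4% → the personalized subject
The personalized subject has the higher rate in both groups.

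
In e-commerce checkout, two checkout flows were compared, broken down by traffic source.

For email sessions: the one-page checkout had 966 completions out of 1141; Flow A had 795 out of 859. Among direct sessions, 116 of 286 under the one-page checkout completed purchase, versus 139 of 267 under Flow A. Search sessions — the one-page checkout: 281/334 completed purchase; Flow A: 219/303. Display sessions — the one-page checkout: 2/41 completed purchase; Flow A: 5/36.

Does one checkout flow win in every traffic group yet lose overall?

No

Email: the one-page checkout 966/1141 = 84.7%, Flow A 795/859 = 92.5% → Flow A
Direct: the one-page checkout 116/286 = 40.6%, Flow A 139/267 = 52.1% → Flow A
Search: the one-page checkout 281/334 = 84.1%, Flow A 219/303 = 72.3% → the one-page checkout
Display: the one-page checkout 2/41 = 4.9%, Flow A 5/36 = 13.9% → Flow A
Overall: the one-page checkout 1365/1802 = 75.7%, Flow A 1158/1465 = 79.0% → Flow A
Neither sweeps: the one-page checkout wins 1 of 4 groups, Flow A wins 3. Flow A wins overall but not every group — no Simpson reversal.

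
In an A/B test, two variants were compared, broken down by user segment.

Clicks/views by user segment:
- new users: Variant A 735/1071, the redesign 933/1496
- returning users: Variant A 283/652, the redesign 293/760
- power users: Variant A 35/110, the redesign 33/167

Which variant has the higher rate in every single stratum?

New users: Variant A 735/1071 = 68.6%, the redesign 933/1496 = 62.4% → Variant A
Returning users: Variant A 283/652 = 43.4%, the redesign 293/760 = 38.6% → Variant A
Power users: Variant A 35/110 = 31.8%, the redesign 33/167 = 19.8% → Variant A
Variant A has the higher rate in all 3 groups.

Variant A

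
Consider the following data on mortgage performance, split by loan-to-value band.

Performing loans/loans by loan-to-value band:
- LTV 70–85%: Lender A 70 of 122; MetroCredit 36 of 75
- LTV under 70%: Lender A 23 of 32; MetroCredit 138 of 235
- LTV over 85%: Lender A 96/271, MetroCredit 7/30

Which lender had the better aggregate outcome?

MetroCredit

LTV 70–85%: Lender A 70/122 = 57.4%, MetroCredit 36/75 = 48.0% → Lender A
LTV under 70%: Lender A 23/32 = 71.9%, MetroCredit 138/235 = 58.7% → Lender A
LTV over 85%: Lender A 96/271 = 35.4%, MetroCredit 7/30 = 23.3% → Lender A
Overall: Lender A 189/425 = 44.5%, MetroCredit 181/340 = 53.2% → MetroCredit
(Lender A wins every loan-to-value group but MetroCredit wins overall — Lender A's loans skew toward the low-rate LTV over 85% group.)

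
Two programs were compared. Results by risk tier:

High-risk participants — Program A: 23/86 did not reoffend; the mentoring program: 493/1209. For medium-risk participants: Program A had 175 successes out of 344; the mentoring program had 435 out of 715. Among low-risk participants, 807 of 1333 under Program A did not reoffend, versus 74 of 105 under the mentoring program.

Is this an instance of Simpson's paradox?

Yes

High-risk: Program A 23/86 = 26.7%, the mentoring program 493/1209 = 40.8% → the mentoring program
Medium-risk: Program A 175/344 = 50.9%, the mentoring program 435/715 = 60.8% → the mentoring program
Low-risk: Program A 807/1333 = 60.5%, the mentoring program 74/105 = 70.5% → the mentoring program
Overall: Program A 1005/1763 = 57.0%, the mentoring program 1002/2029 = 49.4% → Program A
The mentoring program wins each risk group but Program A wins overall — the comparison reverses. The mentoring program's participants skew toward high-risk, which has a lower base rate.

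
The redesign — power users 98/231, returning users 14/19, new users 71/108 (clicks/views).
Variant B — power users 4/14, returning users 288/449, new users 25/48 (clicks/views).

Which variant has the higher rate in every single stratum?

Power users: the redesign 98/231 = 42.4%, Variant B 4/14 = 28.6% → the redesign
Returning users: the redesign 14/19 = 73.7%, Variant B 288/449 = 64.1% → the redesign
New users: the redesign 71/108 = 65.7%, Variant B 25/48 = 52.1% → the redesign
The redesign has the higher rate in all 3 groups.

the redesign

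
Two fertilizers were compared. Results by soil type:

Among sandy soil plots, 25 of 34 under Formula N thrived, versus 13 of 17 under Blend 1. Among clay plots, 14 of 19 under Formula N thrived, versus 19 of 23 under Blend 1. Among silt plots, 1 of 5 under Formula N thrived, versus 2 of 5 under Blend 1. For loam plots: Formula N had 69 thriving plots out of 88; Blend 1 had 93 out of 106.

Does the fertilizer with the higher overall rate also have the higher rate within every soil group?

Sandy soil: Formula N 25/34 = 73.5%, Blend 1 13/17 = 76.5% → Blend 1
Clay: Formula N 14/19 = 73.7%, Blend 1 19/23 = 82.6% → Blend 1
Silt: Formula N 1/5 = 20.0%, Blend 1 2/5 = 40.0% → Blend 1
Loam: Formula N 69/88 = 78.4%, Blend 1 93/106 = 87.7% → Blend 1
Overall: Formula N 109/146 = 74.7%, Blend 1 127/151 = 84.1% → Blend 1
Blend 1 wins overall and in every soil group — no reversal.

Yes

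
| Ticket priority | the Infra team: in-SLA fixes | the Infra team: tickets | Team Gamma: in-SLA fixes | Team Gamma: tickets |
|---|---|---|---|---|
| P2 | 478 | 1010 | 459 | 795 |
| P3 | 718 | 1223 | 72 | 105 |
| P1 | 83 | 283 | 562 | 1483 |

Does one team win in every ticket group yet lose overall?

P2: the Infra team 478/1010 = 47.3%, Team Gamma 459/795 = 57.7% → Team Gamma
P3: the Infra team 718/1223 = 58.7%, Team Gamma 72/105 = 68.6% → Team Gamma
P1: the Infra team 83/283 = 29.3%, Team Gamma 562/1483 = 37.9% → Team Gamma
Overall: the Infra team 1279/2516 = 50.8%, Team Gamma 1093/2383 = 45.9% → the Infra team
Team Gamma wins each ticket group but the Infra team wins overall — the comparison reverses. Team Gamma's tickets skew toward P1, which has a lower base rate.

Yes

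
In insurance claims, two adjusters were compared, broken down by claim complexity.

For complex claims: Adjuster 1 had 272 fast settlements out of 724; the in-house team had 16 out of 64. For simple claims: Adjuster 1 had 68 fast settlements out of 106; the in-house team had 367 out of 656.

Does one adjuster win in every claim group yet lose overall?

Yes

Complex: Adjuster 1 272/724 = 37.6%, the in-house team 16/64 = 25.0% → Adjuster 1
Simple: Adjuster 1 68/106 = 64.2%, the in-house team 367/656 = 55.9% → Adjuster 1
Overall: Adjuster 1 340/830 = 41.0%, the in-house team 383/720 = 53.2% → the in-house team
Adjuster 1 wins each claim group but the in-house team wins overall — the comparison reverses. Adjuster 1's claims skew toward complex, which has a lower base rate.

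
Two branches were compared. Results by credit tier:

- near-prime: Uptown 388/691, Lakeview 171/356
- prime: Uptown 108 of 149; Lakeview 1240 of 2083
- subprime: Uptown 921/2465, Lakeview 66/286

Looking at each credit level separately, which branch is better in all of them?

Uptown

Near-prime: Uptown 388/691 = 56.2%, Lakeview 171/356 = 48.0% → Uptown
Prime: Uptown 108/149 = 72.5%, Lakeview 1240/2083 = 59.5% → Uptown
Subprime: Uptown 921/2465 = 37.4%, Lakeview 66/286 = 23.1% → Uptown
Uptown has the higher rate in all 3 groups.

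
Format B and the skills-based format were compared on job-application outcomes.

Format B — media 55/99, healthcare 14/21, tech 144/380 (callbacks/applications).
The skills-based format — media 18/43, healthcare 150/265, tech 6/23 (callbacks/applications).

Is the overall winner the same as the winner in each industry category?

Media: Format B 55/99 = 55.6%, the skills-based format 18/43 = 41.9% → Format B
Healthcare: Format B 14/21 = 66.7%, the skills-based format 150/265 = 56.6% → Format B
Tech: Format B 144/380 = 37.9%, the skills-based format 6/23 = 26.1% → Format B
Overall: Format B 213/500 = 42.6%, the skills-based format 174/331 = 52.6% → the skills-based format
Format B wins each industry group but the skills-based format wins overall — the comparison reverses. Format B's applications skew toward tech, which has a lower base rate.

No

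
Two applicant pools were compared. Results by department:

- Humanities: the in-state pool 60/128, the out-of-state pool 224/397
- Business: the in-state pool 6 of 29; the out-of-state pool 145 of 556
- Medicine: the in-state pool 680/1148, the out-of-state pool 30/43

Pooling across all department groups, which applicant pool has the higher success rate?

Humanities: the in-state pool 60/128 = 46.9%, the out-of-state pool 224/397 = 56.4% → the out-of-state pool
Business: the in-state pool 6/29 = 20.7%, the out-of-state pool 145/556 = 26.1% → the out-of-state pool
Medicine: the in-state pool 680/1148 = 59.2%, the out-of-state pool 30/43 = 69.8% → the out-of-state pool
Overall: the in-state pool 746/1305 = 57.2%, the out-of-state pool 399/996 = 40.1% → the in-state pool
(The out-of-state pool wins every department group but the in-state pool wins overall — the out-of-state pool's applicants skew toward the low-rate Business group.)

the in-state pool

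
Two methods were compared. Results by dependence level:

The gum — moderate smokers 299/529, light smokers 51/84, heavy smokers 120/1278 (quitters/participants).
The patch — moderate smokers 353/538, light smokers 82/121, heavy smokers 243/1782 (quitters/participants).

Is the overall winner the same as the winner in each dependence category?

Yes

Moderate smokers: the gum 299/529 = 56.5%, the patch 353/538 = 65.6% → the patch
Light smokers: the gum 51/84 = 60.7%, the patch 82/121 = 67.8% → the patch
Heavy smokers: the gum 120/1278 = 9.4%, the patch 243/1782 = 13.6% → the patch
Overall: the gum 470/1891 = 24.9%, the patch 678/2441 = 27.8% → the patch
The patch wins overall and in every dependence group — no reversal.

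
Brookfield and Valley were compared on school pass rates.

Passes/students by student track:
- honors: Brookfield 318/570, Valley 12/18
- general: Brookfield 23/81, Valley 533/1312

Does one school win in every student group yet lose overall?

Yes

Honors: Brookfield 318/570 = 55.8%, Valley 12/18 = 66.7% → Valley
General: Brookfield 23/81 = 28.4%, Valley 533/1312 = 40.6% → Valley
Overall: Brookfield 341/651 = 52.4%, Valley 545/1330 = 41.0% → Brookfield
Valley wins each student group but Brookfield wins overall — the comparison reverses. Valley's students skew toward general, which has a lower base rate.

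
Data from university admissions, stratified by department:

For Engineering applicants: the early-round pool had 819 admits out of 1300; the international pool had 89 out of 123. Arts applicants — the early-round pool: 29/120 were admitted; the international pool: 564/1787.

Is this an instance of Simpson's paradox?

Engineering: the early-round pool 819/1300 = 63.0%, the international pool 89/123 = 72.4% → the international pool
Arts: the early-round pool 29/120 = 24.2%, the international pool 564/1787 = 31.6% → the international pool
Overall: the early-round pool 848/1420 = 59.7%, the international pool 653/1910 = 34.2% → the early-round pool
The international pool wins each department group but the early-round pool wins overall — the comparison reverses. The international pool's applicants skew toward Arts, which has a lower base rate.

Yes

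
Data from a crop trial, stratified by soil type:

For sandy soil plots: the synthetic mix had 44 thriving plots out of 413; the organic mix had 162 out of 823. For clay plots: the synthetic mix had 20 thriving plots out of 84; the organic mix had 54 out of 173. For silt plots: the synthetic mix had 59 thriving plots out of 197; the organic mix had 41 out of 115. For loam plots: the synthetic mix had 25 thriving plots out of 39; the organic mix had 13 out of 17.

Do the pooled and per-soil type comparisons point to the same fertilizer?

Sandy soil: the synthetic mix 44/413 = 10.7%, the organic mix 162/823 = 19.7% → the organic mix
Clay: the synthetic mix 20/84 = 23.8%, the organic mix 54/173 = 31.2% → the organic mix
Silt: the synthetic mix 59/197 = 29.9%, the organic mix 41/115 = 35.7% → the organic mix
Loam: the synthetic mix 25/39 = 64.1%, the organic mix 13/17 = 76.5% → the organic mix
Overall: the synthetic mix 148/733 = 20.2%, the organic mix 270/1128 = 23.9% → the organic mix
The organic mix wins overall and in every soil group — no reversal.

Yes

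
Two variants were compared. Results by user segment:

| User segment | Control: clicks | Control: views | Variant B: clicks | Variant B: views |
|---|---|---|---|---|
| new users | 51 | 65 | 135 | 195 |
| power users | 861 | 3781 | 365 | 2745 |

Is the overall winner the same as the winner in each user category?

Yes

New users: Control 51/65 = 78.5%, Variant B 135/195 = 69.2% → Control
Power users: Control 861/3781 = 22.8%, Variant B 365/2745 = 13.3% → Control
Overall: Control 912/3846 = 23.7%, Variant B 500/2940 = 17.0% → Control
Control wins overall and in every user group — no reversal.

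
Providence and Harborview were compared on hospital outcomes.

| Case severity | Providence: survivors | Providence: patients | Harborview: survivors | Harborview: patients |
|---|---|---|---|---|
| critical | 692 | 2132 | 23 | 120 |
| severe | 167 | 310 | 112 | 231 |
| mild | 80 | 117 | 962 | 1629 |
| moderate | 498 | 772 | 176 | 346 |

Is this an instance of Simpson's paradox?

Yes

Critical: Providence 692/2132 = 32.5%, Harborview 23/120 = 19.2% → Providence
Severe: Providence 167/310 = 53.9%, Harborview 112/231 = 48.5% → Providence
Mild: Providence 80/117 = 68.4%, Harborview 962/1629 = 59.1% → Providence
Moderate: Providence 498/772 = 64.5%, Harborview 176/346 = 50.9% → Providence
Overall: Providence 1437/3331 = 43.1%, Harborview 1273/2326 = 54.7% → Harborview
Providence wins each case group but Harborview wins overall — the comparison reverses. Providence's patients skew toward critical, which has a lower base rate.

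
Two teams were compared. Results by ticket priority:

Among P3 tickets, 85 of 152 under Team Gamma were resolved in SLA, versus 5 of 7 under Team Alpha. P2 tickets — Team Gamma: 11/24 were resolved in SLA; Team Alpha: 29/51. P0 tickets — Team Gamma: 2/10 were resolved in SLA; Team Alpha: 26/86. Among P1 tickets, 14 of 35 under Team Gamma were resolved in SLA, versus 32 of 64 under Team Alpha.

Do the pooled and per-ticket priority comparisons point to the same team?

P3: Team Gamma 85/152 = 55.9%, Team Alpha 5/7 = 71.4% → Team Alpha
P2: Team Gamma 11/24 = 45.8%, Team Alpha 29/51 = 56.9% → Team Alpha
P0: Team Gamma 2/10 = 20.0%, Team Alpha 26/86 = 30.2% → Team Alpha
P1: Team Gamma 14/35 = 40.0%, Team Alpha 32/64 = 50.0% → Team Alpha
Overall: Team Gamma 112/221 = 50.7%, Team Alpha 92/208 = 44.2% → Team Gamma
Team Alpha wins each ticket group but Team Gamma wins overall — the comparison reverses. Team Alpha's tickets skew toward P0, which has a lower base rate.

No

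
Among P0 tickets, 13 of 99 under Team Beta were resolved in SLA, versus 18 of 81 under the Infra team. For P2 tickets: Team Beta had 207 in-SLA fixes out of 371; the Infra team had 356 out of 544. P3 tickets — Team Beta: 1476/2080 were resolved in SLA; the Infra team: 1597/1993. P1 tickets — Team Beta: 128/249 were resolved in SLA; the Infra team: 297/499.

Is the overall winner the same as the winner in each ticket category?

Yes

P0: Team Beta 13/99 = 13.1%, the Infra team 18/81 = 22.2% → the Infra team
P2: Team Beta 207/371 = 55.8%, the Infra team 356/544 = 65.4% → the Infra team
P3: Team Beta 1476/2080 = 71.0%, the Infra team 1597/1993 = 80.1% → the Infra team
P1: Team Beta 128/249 = 51.4%, the Infra team 297/499 = 59.5% → the Infra team
Overall: Team Beta 1824/2799 = 65.2%, the Infra team 2268/3117 = 72.8% → the Infra team
The Infra team wins overall and in every ticket group — no reversal.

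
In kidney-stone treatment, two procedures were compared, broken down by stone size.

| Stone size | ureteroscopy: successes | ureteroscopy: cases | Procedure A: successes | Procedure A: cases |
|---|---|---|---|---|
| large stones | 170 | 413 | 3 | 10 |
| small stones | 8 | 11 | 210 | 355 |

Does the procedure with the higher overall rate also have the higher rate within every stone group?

No

Large stones: ureteroscopy 170/413 = 41.2%, Procedure A 3/10 = 30.0% → ureteroscopy
Small stones: ureteroscopy 8/11 = 72.7%, Procedure A 210/355 = 59.2% → ureteroscopy
Overall: ureteroscopy 178/424 = 42.0%, Procedure A 213/365 = 58.4% → Procedure A
Ureteroscopy wins each stone group but Procedure A wins overall — the comparison reverses. Ureteroscopy's cases skew toward large stones, which has a lower base rate.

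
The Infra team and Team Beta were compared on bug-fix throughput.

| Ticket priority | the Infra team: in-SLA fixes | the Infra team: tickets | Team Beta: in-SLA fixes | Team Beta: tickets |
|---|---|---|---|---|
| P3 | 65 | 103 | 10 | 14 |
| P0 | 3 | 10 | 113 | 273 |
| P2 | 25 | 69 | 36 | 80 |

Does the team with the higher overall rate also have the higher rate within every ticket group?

P3: the Infra team 65/103 = 63.1%, Team Beta 10/14 = 71.4% → Team Beta
P0: the Infra team 3/10 = 30.0%, Team Beta 113/273 = 41.4% → Team Beta
P2: the Infra team 25/69 = 36.2%, Team Beta 36/80 = 45.0% → Team Beta
Overall: the Infra team 93/182 = 51.1%, Team Beta 159/367 = 43.3% → the Infra team
Team Beta wins each ticket group but the Infra team wins overall — the comparison reverses. Team Beta's tickets skew toward P0, which has a lower base rate.

No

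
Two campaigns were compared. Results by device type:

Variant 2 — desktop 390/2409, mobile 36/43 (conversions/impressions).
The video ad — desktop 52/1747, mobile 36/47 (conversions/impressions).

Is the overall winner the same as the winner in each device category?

Yes

Desktop: Variant 2 390/2409 = 16.2%, the video ad 52/1747 = 3.0% → Variant 2
Mobile: Variant 2 36/43 = 83.7%, the video ad 36/47 = 76.6% → Variant 2
Overall: Variant 2 426/2452 = 17.4%, the video ad 88/1794 = 4.9% → Variant 2
Variant 2 wins overall and in every device group — no reversal.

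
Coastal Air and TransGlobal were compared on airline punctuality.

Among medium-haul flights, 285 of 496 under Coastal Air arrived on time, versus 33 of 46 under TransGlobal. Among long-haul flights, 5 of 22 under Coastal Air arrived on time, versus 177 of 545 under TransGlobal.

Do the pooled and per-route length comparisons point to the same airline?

Medium-haul: Coastal Air 285/496 = 57.5%, TransGlobal 33/46 = 71.7% → TransGlobal
Long-haul: Coastal Air 5/22 = 22.7%, TransGlobal 177/545 = 32.5% → TransGlobal
Overall: Coastal Air 290/518 = 56.0%, TransGlobal 210/591 = 35.5% → Coastal Air
TransGlobal wins each route group but Coastal Air wins overall — the comparison reverses. TransGlobal's flights skew toward long-haul, which has a lower base rate.

No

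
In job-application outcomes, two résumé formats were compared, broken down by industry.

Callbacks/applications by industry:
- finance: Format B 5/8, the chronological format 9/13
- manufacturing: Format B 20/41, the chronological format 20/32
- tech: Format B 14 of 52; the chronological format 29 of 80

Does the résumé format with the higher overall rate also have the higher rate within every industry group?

Finance: Format B 5/8 = 62.5%, the chronological format 9/13 = 69.2% → the chronological format
Manufacturing: Format B 20/41 = 48.8%, the chronological format 20/32 = 62.5% → the chronological format
Tech: Format B 14/52 = 26.9%, the chronological format 29/80 = 36.2% → the chronological format
Overall: Format B 39/101 = 38.6%, the chronological format 58/125 = 46.4% → the chronological format
The chronological format wins overall and in every industry group — no reversal.

Yes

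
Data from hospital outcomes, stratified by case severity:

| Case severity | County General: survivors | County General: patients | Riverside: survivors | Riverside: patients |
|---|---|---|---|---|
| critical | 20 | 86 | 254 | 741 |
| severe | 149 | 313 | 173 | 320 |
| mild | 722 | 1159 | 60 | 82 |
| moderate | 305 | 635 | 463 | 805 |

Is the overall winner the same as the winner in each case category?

No

Critical: County General 20/86 = 23.3%, Riverside 254/741 = 34.3% → Riverside
Severe: County General 149/313 = 47.6%, Riverside 173/320 = 54.1% → Riverside
Mild: County General 722/1159 = 62.3%, Riverside 60/82 = 73.2% → Riverside
Moderate: County General 305/635 = 48.0%, Riverside 463/805 = 57.5% → Riverside
Overall: County General 1196/2193 = 54.5%, Riverside 950/1948 = 48.8% → County General
Riverside wins each case group but County General wins overall — the comparison reverses. Riverside's patients skew toward critical, which has a lower base rate.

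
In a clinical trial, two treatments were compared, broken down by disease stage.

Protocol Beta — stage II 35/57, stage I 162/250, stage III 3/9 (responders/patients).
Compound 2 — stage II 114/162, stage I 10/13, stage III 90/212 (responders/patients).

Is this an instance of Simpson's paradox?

Stage II: Protocol Beta 35/57 = 61.4%, Compound 2 114/162 = 70.4% → Compound 2
Stage I: Protocol Beta 162/250 = 64.8%, Compound 2 10/13 = 76.9% → Compound 2
Stage III: Protocol Beta 3/9 = 33.3%, Compound 2 90/212 = 42.5% → Compound 2
Overall: Protocol Beta 200/316 = 63.3%, Compound 2 214/387 = 55.3% → Protocol Beta
Compound 2 wins each disease group but Protocol Beta wins overall — the comparison reverses. Compound 2's patients skew toward stage III, which has a lower base rate.

Yes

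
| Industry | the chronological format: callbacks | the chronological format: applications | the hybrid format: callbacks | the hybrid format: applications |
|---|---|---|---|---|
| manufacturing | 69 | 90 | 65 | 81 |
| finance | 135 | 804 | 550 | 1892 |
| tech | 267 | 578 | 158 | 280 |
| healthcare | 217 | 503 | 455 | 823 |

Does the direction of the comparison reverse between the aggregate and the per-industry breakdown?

Manufacturing: the chronological format 69/90 = 76.7%, the hybrid format 65/81 = 80.2% → the hybrid format
Finance: the chronological format 135/804 = 16.8%, the hybrid format 550/1892 = 29.1% → the hybrid format
Tech: the chronological format 267/578 = 46.2%, the hybrid format 158/280 = 56.4% → the hybrid format
Healthcare: the chronological format 217/503 = 43.1%, the hybrid format 455/823 = 55.3% → the hybrid format
Overall: the chronological format 688/1975 = 34.8%, the hybrid format 1228/3076 = 39.9% → the hybrid format
The hybrid format wins overall and in every industry group — no reversal.

No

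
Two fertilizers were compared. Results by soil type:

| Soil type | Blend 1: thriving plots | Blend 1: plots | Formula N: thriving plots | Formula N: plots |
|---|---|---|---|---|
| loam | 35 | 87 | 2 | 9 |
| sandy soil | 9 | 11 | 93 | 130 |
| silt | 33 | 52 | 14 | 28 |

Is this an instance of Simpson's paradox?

Loam: Blend 1 35/87 = 40.2%, Formula N 2/9 = 22.2% → Blend 1
Sandy soil: Blend 1 9/11 = 81.8%, Formula N 93/130 = 71.5% → Blend 1
Silt: Blend 1 33/52 = 63.5%, Formula N 14/28 = 50.0% → Blend 1
Overall: Blend 1 77/150 = 51.3%, Formula N 109/167 = 65.3% → Formula N
Blend 1 wins each soil group but Formula N wins overall — the comparison reverses. Blend 1's plots skew toward loam, which has a lower base rate.

Yes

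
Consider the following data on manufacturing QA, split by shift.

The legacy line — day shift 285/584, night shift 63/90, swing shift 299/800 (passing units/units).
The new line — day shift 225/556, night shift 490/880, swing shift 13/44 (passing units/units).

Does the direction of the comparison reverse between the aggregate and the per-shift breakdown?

Yes

Day shift: the legacy line 285/584 = 48.8%, the new line 225/556 = 40.5% → the legacy line
Night shift: the legacy line 63/90 = 70.0%, the new line 490/880 = 55.7% → the legacy line
Swing shift: the legacy line 299/800 = 37.4%, the new line 13/44 = 29.5% → the legacy line
Overall: the legacy line 647/1474 = 43.9%, the new line 728/1480 = 49.2% → the new line
The legacy line wins each shift group but the new line wins overall — the comparison reverses. The legacy line's units skew toward swing shift, which has a lower base rate.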